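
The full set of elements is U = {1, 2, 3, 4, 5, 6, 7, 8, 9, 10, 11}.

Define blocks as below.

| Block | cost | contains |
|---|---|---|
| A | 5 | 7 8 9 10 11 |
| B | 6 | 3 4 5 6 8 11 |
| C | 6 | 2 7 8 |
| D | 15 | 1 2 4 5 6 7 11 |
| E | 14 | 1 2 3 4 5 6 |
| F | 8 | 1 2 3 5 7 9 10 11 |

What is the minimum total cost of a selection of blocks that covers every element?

B, F together cover every element (B ∪ F = {1, 2, 3, 4, 5, 6, 7, 8, 9, 10, 11}); total cost 6 + 8 = 14.
The greedy pick A, B, F costs 19; no covering selection beats 14.

14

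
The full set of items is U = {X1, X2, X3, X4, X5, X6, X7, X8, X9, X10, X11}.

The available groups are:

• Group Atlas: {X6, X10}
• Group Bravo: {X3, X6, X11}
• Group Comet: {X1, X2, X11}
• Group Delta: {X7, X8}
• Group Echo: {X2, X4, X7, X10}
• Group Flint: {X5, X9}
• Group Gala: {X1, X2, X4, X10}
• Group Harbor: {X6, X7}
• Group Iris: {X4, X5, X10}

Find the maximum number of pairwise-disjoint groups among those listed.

Atlas, Comet, Delta, Flint are pairwise disjoint (Atlas={X6,X10}; Comet={X1,X2,X11}; Delta={X7,X8}; Flint={X5,X9}).
Every remaining group overlaps one of these, and no 5 of the listed groups are pairwise disjoint, so 4 is the maximum.

4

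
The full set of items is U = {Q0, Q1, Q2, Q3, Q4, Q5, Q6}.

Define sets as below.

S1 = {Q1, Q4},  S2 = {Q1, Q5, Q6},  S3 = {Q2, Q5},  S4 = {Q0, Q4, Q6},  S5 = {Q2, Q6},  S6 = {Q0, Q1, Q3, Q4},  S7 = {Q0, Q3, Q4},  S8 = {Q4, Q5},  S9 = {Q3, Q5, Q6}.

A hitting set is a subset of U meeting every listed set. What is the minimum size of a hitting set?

3

Take H = {Q2, Q4, Q5}. Each listed set contains at least one of these, so H is a hitting set of size 3.
No choice of 2 items meets every set, so 3 is the minimum.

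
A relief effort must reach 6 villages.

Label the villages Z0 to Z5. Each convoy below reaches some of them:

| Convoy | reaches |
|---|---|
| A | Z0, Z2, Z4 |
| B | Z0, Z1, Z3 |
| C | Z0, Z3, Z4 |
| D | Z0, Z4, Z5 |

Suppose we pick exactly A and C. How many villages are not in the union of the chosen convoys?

Union of A, C = {Z0, Z2, Z3, Z4}.
Not covered: Z1, Z5 — 2 villages.

2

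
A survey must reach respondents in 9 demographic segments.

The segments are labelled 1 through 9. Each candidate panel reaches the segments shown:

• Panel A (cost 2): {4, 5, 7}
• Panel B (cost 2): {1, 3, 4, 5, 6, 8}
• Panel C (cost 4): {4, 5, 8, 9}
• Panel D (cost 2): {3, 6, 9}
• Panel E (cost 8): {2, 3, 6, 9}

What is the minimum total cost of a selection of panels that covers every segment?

12

A, B, E together cover every segment (A ∪ B ∪ E = {1, 2, 3, 4, 5, 6, 7, 8, 9}); total cost 2 + 2 + 8 = 12.
The greedy pick B, A, D, E costs 14; no covering selection beats 12.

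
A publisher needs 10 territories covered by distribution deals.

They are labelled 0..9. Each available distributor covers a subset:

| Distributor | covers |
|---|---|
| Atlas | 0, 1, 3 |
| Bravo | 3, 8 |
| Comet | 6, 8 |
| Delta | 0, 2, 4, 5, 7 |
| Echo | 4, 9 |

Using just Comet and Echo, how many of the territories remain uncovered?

Union of Comet, Echo = {4, 6, 8, 9}.
Not covered: 0, 1, 2, 3, 5, 7 — 6 territories.

6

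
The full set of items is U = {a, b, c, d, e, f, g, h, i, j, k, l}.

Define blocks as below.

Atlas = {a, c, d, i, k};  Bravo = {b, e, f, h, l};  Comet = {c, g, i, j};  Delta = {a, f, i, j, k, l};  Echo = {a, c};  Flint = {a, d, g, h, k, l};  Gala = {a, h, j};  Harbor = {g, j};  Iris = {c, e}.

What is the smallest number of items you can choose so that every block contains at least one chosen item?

Take T = {a, e, g}. Each listed block contains at least one of these, so T is a hitting set of size 3.
The blocks Atlas, Bravo, Harbor are pairwise disjoint, so any hitting set needs a separate item for each — at least 3. Hence 3 is optimal.

3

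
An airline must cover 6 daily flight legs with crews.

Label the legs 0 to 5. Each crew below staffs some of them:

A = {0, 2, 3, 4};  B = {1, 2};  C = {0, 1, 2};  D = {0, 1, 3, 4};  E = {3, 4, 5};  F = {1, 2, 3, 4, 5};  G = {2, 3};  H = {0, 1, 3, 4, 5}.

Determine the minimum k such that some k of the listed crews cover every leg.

D and F together: D ∪ F = {0, 1, 2, 3, 4, 5} — every leg is covered.
No single crew has all 6 legs (the largest, F, has 5), so 2 is optimal.

2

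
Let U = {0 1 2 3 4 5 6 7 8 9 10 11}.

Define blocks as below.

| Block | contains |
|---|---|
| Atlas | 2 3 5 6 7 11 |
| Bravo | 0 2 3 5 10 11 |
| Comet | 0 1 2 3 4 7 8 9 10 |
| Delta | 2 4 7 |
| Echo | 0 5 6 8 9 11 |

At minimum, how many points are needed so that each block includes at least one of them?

2

Take H = {2, 8}. Each listed block contains at least one of these, so H is a hitting set of size 2.
The blocks Delta, Echo are pairwise disjoint, so any hitting set needs a separate point for each — at least 2. Hence 2 is optimal.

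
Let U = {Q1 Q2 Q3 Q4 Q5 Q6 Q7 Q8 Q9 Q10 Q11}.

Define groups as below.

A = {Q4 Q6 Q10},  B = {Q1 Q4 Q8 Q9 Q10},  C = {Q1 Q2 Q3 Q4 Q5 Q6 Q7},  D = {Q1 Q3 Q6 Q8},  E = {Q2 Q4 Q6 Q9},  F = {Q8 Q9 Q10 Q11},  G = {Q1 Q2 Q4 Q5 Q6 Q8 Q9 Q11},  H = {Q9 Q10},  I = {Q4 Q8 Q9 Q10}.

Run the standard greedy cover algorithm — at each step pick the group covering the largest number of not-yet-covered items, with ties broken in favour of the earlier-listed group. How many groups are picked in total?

3

Greedy: pick G (covers 8 new) → pick C (covers 2 new) → pick A (covers 1 new). Total picks: 3.
(The true minimum cover uses only 2 groups, so greedy is not optimal here.)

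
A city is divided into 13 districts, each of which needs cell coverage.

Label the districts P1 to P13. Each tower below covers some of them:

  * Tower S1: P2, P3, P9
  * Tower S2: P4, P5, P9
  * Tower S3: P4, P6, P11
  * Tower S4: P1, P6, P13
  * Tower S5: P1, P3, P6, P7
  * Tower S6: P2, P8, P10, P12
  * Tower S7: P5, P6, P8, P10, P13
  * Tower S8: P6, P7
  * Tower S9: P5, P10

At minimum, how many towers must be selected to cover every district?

5

S2 and S3 and S5 and S6 and S7 together: S2 ∪ S3 ∪ S5 ∪ S6 ∪ S7 = {P1, P2, P3, P4, P5, P6, P7, P8, P9, P10, P11, P12, P13} — every district is covered.
No 4 of the 9 towers cover everything (all 126 combinations miss at least one district), so 5 is optimal.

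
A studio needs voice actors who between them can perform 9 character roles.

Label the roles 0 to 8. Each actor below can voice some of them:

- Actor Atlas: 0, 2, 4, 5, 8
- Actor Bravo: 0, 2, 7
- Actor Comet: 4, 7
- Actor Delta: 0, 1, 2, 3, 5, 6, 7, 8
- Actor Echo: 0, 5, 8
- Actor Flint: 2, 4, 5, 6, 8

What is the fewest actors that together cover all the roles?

Take {Comet, Delta}. Their union is {0, 1, 2, 3, 4, 5, 6, 7, 8}, which is all 9 roles.
No single actor has all 9 roles (the largest, Delta, has 8), so 2 is optimal.

2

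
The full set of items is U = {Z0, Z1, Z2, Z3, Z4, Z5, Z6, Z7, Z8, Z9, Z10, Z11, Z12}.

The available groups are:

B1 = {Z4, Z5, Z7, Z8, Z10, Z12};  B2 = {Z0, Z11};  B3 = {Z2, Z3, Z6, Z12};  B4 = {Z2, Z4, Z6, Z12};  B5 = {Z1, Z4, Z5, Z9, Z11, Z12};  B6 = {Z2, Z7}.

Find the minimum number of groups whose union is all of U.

4

B1 and B2 and B3 and B5 together: B1 ∪ B2 ∪ B3 ∪ B5 = {Z0, Z1, Z2, Z3, Z4, Z5, Z6, Z7, Z8, Z9, Z10, Z11, Z12} — every item is covered.
Only B5 contains Z1, so B5 is forced; the remaining 7 items need at least 3 more groups (each remaining group adds at most 3) — so at least 4 groups are needed, and 4 is optimal.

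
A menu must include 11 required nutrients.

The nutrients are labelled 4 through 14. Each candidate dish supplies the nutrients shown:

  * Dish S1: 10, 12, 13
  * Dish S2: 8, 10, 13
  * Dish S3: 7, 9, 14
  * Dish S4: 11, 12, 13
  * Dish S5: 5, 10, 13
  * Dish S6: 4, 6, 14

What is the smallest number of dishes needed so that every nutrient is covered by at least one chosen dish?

Take {S2, S3, S4, S5, S6}. Their union is {4, 5, 6, 7, 8, 9, 10, 11, 12, 13, 14}, which is all 11 nutrients.
No 4 of the 6 dishes cover everything (all 15 combinations miss at least one nutrient), so 5 is optimal.

5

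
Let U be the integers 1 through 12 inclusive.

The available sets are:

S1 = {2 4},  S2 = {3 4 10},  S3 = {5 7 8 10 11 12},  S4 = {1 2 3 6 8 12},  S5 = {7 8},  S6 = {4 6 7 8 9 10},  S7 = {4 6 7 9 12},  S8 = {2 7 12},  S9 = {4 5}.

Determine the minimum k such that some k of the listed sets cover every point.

3

S3 and S4 and S6 together: S3 ∪ S4 ∪ S6 = {1, 2, 3, 4, 5, 6, 7, 8, 9, 10, 11, 12} — every point is covered.
Only S4 contains 1, so S4 is forced; the remaining 6 points need at least 2 more sets (each remaining set adds at most 4) — so at least 3 sets are needed, and 3 is optimal.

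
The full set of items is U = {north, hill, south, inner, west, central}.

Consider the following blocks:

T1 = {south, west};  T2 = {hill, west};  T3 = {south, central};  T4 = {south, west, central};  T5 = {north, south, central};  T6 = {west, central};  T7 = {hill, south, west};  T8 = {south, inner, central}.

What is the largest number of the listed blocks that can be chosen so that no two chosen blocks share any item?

2

T2, T5 are pairwise disjoint (T2={hill,west}; T5={north,south,central}).
Every remaining block overlaps one of these, and no 3 of the listed blocks are pairwise disjoint, so 2 is the maximum.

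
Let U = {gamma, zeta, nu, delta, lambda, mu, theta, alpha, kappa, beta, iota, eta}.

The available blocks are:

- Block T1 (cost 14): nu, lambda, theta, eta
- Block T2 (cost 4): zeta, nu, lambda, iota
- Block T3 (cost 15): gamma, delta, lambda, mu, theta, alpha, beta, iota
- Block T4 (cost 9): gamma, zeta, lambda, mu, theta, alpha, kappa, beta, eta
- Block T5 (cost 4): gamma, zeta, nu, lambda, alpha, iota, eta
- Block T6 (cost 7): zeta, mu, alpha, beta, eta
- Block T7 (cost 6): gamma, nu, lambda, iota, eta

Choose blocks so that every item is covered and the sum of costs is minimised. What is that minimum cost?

28

T3, T4, T5 together cover every item (T3 ∪ T4 ∪ T5 = {gamma, zeta, nu, delta, lambda, mu, theta, alpha, kappa, beta, iota, eta}); total cost 15 + 9 + 4 = 28.
No covering selection has total cost below 28.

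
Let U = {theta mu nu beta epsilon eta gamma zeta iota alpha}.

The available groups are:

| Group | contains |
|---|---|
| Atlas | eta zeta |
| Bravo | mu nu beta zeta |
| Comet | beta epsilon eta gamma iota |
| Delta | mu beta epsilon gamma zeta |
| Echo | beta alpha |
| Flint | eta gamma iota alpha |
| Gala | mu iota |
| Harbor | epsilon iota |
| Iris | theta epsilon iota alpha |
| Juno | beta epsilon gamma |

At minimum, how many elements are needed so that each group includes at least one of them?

H = {beta, zeta, iota} meets every group (each contains at least one member of H), and |H| = 3.
The groups Atlas, Echo, Harbor are pairwise disjoint, so any hitting set needs a separate element for each — at least 3. Hence 3 is optimal.

3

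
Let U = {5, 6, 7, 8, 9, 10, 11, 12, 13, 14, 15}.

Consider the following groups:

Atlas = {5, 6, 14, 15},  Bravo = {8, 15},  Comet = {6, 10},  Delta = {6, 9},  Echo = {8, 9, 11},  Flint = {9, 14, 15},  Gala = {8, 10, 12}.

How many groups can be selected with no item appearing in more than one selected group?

2

Bravo, Comet are pairwise disjoint (Bravo={8,15}; Comet={6,10}).
Every remaining group overlaps one of these, and no 3 of the listed groups are pairwise disjoint, so 2 is the maximum.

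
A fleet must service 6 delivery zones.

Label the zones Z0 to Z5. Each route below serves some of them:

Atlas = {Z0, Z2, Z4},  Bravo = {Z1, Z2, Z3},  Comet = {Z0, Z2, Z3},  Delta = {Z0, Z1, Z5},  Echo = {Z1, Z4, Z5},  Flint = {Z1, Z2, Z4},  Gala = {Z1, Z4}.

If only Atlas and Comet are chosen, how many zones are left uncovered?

Union of Atlas, Comet = {Z0, Z2, Z3, Z4}.
Not covered: Z1, Z5 — 2 zones.

2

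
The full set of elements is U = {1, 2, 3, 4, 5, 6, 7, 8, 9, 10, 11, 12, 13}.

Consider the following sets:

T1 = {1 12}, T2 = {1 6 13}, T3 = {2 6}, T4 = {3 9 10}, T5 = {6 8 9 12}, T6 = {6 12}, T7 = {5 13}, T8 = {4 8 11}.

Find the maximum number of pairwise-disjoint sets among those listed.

5

T1, T3, T4, T7, T8 are pairwise disjoint (T1={1,12}; T3={2,6}; T4={3,9,10}; T7={5,13}; T8={4,8,11}).
Every remaining set overlaps one of these, and no 6 of the listed sets are pairwise disjoint, so 5 is the maximum.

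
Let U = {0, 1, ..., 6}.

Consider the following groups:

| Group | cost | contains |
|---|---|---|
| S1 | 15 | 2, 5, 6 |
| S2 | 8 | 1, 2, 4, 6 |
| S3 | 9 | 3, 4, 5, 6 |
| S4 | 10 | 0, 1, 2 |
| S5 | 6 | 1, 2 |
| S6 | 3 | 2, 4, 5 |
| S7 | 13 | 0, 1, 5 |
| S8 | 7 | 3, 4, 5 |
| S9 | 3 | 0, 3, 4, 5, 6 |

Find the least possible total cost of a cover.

S5, S9 together cover every element (S5 ∪ S9 = {0, 1, 2, 3, 4, 5, 6}); total cost 6 + 3 = 9.
No covering selection has total cost below 9.

9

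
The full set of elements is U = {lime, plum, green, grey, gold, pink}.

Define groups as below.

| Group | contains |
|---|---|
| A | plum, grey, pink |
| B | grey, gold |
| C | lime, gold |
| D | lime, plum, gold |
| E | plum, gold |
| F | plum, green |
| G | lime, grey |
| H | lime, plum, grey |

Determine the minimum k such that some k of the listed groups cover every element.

3

Take {A, C, F}. Their union is {lime, plum, green, grey, gold, pink}, which is all 6 elements.
Only F contains green, so F is forced; the remaining 4 elements need at least 2 more groups (each remaining group adds at most 2) — so at least 3 groups are needed, and 3 is optimal.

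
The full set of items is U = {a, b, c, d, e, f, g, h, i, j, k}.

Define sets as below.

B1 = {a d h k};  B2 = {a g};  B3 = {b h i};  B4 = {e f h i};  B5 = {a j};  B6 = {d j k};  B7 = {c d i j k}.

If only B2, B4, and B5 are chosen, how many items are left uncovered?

Union of B2, B4, B5 = {a, e, f, g, h, i, j}.
Not covered: b, c, d, k — 4 items.

4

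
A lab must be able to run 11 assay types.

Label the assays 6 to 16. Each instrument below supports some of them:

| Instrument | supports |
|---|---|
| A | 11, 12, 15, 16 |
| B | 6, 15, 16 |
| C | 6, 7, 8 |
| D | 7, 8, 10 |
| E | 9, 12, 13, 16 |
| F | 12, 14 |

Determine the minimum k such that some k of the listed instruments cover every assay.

Take {A, B, D, E, F}. Their union is {6, 7, 8, 9, 10, 11, 12, 13, 14, 15, 16}, which is all 11 assays.
No 4 of the 6 instruments cover everything (all 15 combinations miss at least one assay), so 5 is optimal.

5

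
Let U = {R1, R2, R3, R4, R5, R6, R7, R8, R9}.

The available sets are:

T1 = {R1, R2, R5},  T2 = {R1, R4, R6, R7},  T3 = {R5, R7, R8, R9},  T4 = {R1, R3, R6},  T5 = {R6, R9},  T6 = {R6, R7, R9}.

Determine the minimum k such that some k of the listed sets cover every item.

T1 and T2 and T3 and T4 together: T1 ∪ T2 ∪ T3 ∪ T4 = {R1, R2, R3, R4, R5, R6, R7, R8, R9} — every item is covered.
No 3 of the 6 sets cover everything (all 20 combinations miss at least one item), so 4 is optimal.

4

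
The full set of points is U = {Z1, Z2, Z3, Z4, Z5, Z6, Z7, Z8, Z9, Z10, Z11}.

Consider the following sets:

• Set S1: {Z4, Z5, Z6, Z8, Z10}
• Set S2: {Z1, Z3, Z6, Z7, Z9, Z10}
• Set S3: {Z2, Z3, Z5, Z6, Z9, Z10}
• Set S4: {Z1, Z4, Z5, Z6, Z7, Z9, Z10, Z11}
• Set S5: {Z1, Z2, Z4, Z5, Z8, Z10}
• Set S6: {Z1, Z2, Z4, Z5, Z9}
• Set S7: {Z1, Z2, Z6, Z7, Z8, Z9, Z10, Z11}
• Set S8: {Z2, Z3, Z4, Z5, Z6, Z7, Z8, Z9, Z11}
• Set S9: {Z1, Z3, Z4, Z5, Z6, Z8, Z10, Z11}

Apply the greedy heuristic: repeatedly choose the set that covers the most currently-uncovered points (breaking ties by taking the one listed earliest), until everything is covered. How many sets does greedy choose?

Greedy: pick S8 (covers 9 new) → pick S2 (covers 2 new). Total picks: 2.

2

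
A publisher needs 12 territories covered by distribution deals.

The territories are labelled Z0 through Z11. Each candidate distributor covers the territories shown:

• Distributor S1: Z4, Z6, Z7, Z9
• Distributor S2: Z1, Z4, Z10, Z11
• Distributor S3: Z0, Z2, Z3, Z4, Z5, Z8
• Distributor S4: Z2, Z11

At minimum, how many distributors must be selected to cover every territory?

3

Take {S1, S2, S3}. Their union is {Z0, Z1, Z2, Z3, Z4, Z5, Z6, Z7, Z8, Z9, Z10, Z11}, which is all 12 territories.
Only S3 contains Z0, so S3 is forced; the remaining 6 territories need at least 2 more distributors (each remaining distributor adds at most 3) — so at least 3 distributors are needed, and 3 is optimal.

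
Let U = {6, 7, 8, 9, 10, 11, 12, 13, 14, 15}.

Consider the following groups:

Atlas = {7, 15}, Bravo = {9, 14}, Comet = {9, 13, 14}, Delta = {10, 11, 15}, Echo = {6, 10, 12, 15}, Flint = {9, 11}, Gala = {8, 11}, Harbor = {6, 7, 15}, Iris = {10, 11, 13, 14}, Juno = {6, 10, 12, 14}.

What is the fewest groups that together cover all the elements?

Comet and Gala and Harbor and Juno together: Comet ∪ Gala ∪ Harbor ∪ Juno = {6, 7, 8, 9, 10, 11, 12, 13, 14, 15} — every element is covered.
No 3 of the 10 groups cover everything (all 120 combinations miss at least one element), so 4 is optimal.

4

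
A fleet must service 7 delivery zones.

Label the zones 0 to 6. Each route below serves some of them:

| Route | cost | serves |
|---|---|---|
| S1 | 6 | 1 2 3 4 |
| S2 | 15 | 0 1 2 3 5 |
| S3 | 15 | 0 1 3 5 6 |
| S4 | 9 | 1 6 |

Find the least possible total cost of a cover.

21

S1, S3 together cover every zone (S1 ∪ S3 = {0, 1, 2, 3, 4, 5, 6}); total cost 6 + 15 = 21.
No covering selection has total cost below 21.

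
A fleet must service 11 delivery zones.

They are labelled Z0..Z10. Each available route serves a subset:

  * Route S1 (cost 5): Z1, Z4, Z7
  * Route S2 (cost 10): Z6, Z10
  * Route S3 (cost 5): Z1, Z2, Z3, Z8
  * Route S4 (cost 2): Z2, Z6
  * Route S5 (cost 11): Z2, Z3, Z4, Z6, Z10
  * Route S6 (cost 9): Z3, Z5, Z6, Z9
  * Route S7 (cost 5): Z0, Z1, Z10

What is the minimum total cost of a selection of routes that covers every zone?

24

S1, S3, S6, S7 together cover every zone (S1 ∪ S3 ∪ S6 ∪ S7 = {Z0, Z1, Z2, Z3, Z4, Z5, Z6, Z7, Z8, Z9, Z10}); total cost 5 + 5 + 9 + 5 = 24.
The greedy pick S4, S1, S3, S7, S6 costs 26; no covering selection beats 24.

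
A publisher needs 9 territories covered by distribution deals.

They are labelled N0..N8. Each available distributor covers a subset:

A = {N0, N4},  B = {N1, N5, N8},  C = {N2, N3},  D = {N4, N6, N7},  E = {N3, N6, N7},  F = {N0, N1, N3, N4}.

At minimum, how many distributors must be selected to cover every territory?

4

Take {A, B, C, E}. Their union is {N0, N1, N2, N3, N4, N5, N6, N7, N8}, which is all 9 territories.
Only C contains N2, so C is forced; the remaining 7 territories need at least 3 more distributors (each remaining distributor adds at most 3) — so at least 4 distributors are needed, and 4 is optimal.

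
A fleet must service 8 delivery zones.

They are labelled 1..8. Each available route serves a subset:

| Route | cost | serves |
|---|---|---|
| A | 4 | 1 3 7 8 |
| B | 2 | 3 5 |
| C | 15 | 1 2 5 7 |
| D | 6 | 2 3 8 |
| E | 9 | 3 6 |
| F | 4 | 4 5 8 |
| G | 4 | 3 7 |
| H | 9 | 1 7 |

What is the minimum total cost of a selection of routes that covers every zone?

A, D, E, F together cover every zone (A ∪ D ∪ E ∪ F = {1, 2, 3, 4, 5, 6, 7, 8}); total cost 4 + 6 + 9 + 4 = 23.
The greedy pick A, B, F, D, E costs 25; no covering selection beats 23.

23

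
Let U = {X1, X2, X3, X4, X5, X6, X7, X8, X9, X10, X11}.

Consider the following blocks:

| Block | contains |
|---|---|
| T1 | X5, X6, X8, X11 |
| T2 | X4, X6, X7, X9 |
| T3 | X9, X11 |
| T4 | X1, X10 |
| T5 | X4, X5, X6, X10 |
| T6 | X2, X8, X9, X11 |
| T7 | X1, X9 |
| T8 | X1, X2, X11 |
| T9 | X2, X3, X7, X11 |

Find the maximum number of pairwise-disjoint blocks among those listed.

3

T5, T7, T9 are pairwise disjoint (T5={X4,X5,X6,X10}; T7={X1,X9}; T9={X2,X3,X7,X11}).
Every remaining block overlaps one of these, and no 4 of the listed blocks are pairwise disjoint, so 3 is the maximum.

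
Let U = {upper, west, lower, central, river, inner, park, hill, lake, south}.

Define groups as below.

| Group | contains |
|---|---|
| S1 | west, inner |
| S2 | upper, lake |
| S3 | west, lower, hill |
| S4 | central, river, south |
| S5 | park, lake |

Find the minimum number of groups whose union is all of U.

S1 and S2 and S3 and S4 and S5 together: S1 ∪ S2 ∪ S3 ∪ S4 ∪ S5 = {upper, west, lower, central, river, inner, park, hill, lake, south} — every element is covered.
No 4 of the 5 groups cover everything (all 5 combinations miss at least one element), so 5 is optimal.

5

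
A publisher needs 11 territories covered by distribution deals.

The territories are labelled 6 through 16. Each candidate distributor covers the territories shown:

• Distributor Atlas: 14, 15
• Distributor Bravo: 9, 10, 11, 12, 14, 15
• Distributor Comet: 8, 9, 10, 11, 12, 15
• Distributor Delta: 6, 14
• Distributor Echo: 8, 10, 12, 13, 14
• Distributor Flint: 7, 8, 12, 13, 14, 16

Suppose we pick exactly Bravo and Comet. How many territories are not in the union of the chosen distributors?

4

Union of Bravo, Comet = {8, 9, 10, 11, 12, 14, 15}.
Not covered: 6, 7, 13, 16 — 4 territories.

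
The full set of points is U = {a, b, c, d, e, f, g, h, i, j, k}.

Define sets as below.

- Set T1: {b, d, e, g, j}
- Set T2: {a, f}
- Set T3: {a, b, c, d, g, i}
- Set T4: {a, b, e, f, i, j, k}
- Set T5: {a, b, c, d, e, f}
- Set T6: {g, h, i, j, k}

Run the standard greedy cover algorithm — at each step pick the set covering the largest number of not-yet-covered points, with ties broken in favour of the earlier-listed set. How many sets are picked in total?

3

Greedy: pick T4 (covers 7 new) → pick T3 (covers 3 new) → pick T6 (covers 1 new). Total picks: 3.
(The true minimum cover uses only 2 sets, so greedy is not optimal here.)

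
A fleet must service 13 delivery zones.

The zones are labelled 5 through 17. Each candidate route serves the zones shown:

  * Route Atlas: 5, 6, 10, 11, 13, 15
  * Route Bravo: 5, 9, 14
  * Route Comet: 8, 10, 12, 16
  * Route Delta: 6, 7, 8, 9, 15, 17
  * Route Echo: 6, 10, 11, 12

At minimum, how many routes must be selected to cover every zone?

Atlas and Bravo and Comet and Delta together: Atlas ∪ Bravo ∪ Comet ∪ Delta = {5, 6, 7, 8, 9, 10, 11, 12, 13, 14, 15, 16, 17} — every zone is covered.
No 3 of the 5 routes cover everything (all 10 combinations miss at least one zone), so 4 is optimal.

4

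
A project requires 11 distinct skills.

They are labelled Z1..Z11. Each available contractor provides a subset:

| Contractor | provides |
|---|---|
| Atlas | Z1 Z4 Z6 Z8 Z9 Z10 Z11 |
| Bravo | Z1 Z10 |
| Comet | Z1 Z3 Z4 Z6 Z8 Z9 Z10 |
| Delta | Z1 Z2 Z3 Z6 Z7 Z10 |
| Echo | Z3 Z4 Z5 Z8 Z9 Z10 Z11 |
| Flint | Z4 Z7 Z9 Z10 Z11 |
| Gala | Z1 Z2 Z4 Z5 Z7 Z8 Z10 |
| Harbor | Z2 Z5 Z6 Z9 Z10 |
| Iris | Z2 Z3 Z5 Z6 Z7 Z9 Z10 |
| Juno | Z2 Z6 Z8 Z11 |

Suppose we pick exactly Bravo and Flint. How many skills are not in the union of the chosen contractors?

5

Union of Bravo, Flint = {Z1, Z4, Z7, Z9, Z10, Z11}.
Not covered: Z2, Z3, Z5, Z6, Z8 — 5 skills.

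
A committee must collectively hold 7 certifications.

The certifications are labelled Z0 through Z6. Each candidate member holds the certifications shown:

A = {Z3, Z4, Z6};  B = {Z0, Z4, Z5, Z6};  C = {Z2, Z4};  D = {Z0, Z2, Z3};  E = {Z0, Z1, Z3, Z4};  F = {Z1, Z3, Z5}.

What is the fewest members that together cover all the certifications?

3

Take {B, D, E}. Their union is {Z0, Z1, Z2, Z3, Z4, Z5, Z6}, which is all 7 certifications.
No 2 of the 6 members cover everything (all 15 combinations miss at least one certification), so 3 is optimal.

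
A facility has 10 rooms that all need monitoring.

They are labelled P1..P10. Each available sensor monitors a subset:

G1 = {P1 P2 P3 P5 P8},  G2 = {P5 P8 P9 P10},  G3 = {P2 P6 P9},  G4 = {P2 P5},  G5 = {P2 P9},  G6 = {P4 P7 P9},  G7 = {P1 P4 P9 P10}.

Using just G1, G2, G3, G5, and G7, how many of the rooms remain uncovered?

Union of G1, G2, G3, G5, G7 = {P1, P2, P3, P4, P5, P6, P8, P9, P10}.
Not covered: P7 — 1 room.

1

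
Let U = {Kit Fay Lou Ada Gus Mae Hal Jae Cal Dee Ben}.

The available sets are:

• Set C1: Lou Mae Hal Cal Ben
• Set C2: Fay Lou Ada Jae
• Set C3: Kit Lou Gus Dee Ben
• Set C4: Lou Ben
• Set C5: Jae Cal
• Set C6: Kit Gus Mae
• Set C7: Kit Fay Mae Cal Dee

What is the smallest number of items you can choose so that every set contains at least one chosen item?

H = {Lou, Mae, Jae} meets every set (each contains at least one member of H), and |H| = 3.
The sets C4, C5, C6 are pairwise disjoint, so any hitting set needs a separate item for each — at least 3. Hence 3 is optimal.

3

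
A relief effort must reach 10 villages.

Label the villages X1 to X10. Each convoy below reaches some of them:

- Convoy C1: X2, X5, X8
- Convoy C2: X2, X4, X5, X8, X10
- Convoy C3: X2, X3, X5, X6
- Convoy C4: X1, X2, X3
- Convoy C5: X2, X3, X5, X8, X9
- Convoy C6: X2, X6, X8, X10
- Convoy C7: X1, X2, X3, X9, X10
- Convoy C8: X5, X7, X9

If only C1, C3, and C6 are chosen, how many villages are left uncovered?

4

Union of C1, C3, C6 = {X2, X3, X5, X6, X8, X10}.
Not covered: X1, X4, X7, X9 — 4 villages.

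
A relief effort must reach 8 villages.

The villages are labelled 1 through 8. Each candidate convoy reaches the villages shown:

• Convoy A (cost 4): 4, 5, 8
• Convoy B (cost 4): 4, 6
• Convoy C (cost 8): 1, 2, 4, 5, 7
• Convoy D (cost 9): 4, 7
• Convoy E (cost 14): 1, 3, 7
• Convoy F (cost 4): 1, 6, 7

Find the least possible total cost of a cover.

A, C, E, F together cover every village (A ∪ C ∪ E ∪ F = {1, 2, 3, 4, 5, 6, 7, 8}); total cost 4 + 8 + 14 + 4 = 30.
No covering selection has total cost below 30.

30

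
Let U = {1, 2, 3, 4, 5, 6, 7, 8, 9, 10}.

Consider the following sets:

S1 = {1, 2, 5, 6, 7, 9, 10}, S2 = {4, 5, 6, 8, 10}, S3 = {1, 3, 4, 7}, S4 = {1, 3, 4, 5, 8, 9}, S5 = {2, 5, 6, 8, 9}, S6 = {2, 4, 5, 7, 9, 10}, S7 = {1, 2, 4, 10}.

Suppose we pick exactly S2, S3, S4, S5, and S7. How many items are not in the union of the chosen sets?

0

Union of S2, S3, S4, S5, S7 = {1, 2, 3, 4, 5, 6, 7, 8, 9, 10} — that's every item, so 0 are uncovered.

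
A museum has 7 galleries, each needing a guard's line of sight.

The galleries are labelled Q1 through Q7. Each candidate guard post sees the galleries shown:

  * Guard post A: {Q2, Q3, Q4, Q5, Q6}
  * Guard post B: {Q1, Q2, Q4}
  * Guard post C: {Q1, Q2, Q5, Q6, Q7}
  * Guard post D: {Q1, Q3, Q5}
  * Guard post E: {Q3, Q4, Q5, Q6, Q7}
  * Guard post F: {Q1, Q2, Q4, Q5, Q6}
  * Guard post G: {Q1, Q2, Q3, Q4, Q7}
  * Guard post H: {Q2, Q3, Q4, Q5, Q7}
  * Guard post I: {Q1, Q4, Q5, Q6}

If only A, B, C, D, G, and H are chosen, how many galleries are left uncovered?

Union of A, B, C, D, G, H = {Q1, Q2, Q3, Q4, Q5, Q6, Q7} — that's every gallery, so 0 are uncovered.

0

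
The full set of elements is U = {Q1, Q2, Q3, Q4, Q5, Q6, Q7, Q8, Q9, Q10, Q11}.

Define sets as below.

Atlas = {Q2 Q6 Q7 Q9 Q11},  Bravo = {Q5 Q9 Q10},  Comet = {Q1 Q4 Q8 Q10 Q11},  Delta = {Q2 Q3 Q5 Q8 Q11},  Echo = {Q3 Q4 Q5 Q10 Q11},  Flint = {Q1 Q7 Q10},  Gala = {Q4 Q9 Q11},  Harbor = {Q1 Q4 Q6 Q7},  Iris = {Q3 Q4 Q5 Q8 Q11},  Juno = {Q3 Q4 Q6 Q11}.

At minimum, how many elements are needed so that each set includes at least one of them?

3

Take H = {Q7, Q10, Q11}. Each listed set contains at least one of these, so H is a hitting set of size 3.
No choice of 2 elements meets every set, so 3 is the minimum.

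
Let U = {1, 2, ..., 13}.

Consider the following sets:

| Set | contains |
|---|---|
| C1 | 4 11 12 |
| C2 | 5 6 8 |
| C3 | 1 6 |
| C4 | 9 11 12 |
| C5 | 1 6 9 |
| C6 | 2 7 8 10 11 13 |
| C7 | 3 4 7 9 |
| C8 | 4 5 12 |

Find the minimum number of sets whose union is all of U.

4

C5, C6, C7, and C8 cover everything between them: the union {1, 2, 3, 4, 5, 6, 7, 8, 9, 10, 11, 12, 13} is all of U.
Only C6 contains 2, so C6 is forced; the remaining 7 items need at least 3 more sets (each remaining set adds at most 3) — so at least 4 sets are needed, and 4 is optimal.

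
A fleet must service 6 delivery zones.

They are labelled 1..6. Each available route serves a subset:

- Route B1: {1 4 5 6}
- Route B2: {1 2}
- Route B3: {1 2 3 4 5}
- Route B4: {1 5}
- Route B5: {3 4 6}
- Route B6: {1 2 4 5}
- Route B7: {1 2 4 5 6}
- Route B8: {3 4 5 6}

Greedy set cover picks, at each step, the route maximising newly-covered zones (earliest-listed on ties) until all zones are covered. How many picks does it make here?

Greedy: pick B3 (covers 5 new) → pick B1 (covers 1 new). Total picks: 2.

2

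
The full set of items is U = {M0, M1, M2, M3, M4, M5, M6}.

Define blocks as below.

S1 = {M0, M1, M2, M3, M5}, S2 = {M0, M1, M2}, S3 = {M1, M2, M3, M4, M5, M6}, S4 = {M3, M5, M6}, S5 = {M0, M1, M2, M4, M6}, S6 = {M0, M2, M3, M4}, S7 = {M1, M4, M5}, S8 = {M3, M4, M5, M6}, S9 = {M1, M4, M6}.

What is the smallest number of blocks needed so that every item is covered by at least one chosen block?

Take {S3, S5}. Their union is {M0, M1, M2, M3, M4, M5, M6}, which is all 7 items.
No single block has all 7 items (the largest, S3, has 6), so 2 is optimal.

2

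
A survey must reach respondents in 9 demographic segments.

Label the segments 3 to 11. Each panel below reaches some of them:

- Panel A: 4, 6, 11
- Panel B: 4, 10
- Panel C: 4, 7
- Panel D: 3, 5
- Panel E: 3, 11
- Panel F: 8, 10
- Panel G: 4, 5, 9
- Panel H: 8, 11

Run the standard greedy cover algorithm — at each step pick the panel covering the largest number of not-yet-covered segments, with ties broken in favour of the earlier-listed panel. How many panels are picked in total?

Greedy: pick A (covers 3 new) → pick D (covers 2 new) → pick F (covers 2 new) → pick C (covers 1 new) → pick G (covers 1 new). Total picks: 5.

5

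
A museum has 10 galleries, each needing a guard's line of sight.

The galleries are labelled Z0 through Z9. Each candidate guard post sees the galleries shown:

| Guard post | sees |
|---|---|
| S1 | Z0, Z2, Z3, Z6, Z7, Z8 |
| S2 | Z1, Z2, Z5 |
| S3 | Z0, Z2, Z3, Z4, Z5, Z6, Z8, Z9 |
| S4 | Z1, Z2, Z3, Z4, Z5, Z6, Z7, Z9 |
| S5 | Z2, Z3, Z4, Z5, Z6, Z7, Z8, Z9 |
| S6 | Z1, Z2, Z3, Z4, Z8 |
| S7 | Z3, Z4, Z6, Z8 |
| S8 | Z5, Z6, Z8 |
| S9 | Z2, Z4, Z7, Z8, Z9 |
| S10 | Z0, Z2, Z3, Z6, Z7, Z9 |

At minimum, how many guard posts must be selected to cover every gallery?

S1 and S4 together: S1 ∪ S4 = {Z0, Z1, Z2, Z3, Z4, Z5, Z6, Z7, Z8, Z9} — every gallery is covered.
No single guard post has all 10 galleries (the largest, S3, has 8), so 2 is optimal.

2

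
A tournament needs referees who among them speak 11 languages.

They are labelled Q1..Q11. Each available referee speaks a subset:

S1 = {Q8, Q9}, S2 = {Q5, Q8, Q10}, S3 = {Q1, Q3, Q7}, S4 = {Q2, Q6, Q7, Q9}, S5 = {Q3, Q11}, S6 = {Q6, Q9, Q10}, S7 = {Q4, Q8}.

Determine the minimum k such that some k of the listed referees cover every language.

Take {S2, S3, S4, S5, S7}. Their union is {Q1, Q2, Q3, Q4, Q5, Q6, Q7, Q8, Q9, Q10, Q11}, which is all 11 languages.
No 4 of the 7 referees cover everything (all 35 combinations miss at least one language), so 5 is optimal.

5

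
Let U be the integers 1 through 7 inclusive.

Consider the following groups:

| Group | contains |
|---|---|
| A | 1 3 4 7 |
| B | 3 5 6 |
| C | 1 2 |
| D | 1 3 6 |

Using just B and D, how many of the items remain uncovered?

Union of B, D = {1, 3, 5, 6}.
Not covered: 2, 4, 7 — 3 items.

3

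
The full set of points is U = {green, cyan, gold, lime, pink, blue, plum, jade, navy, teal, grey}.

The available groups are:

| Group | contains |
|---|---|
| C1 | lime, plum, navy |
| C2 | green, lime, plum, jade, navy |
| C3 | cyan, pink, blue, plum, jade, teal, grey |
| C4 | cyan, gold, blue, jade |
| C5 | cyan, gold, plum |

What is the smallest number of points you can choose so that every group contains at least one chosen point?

2

The 2 points {cyan, plum} hit every group.
The groups C1, C4 are pairwise disjoint, so any hitting set needs a separate point for each — at least 2. Hence 2 is optimal.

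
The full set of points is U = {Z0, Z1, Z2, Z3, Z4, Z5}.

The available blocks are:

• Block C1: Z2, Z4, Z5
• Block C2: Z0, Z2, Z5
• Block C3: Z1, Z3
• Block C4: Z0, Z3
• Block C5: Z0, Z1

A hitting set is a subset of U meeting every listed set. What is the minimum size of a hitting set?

Take H = {Z0, Z1, Z5}. Each listed block contains at least one of these, so H is a hitting set of size 3.
No choice of 2 points meets every block, so 3 is the minimum.

3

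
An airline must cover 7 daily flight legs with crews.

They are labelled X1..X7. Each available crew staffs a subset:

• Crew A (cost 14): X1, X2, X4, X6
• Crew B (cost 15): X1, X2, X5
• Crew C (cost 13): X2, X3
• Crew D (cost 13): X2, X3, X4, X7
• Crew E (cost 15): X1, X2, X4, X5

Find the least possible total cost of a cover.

A, D, E together cover every leg (A ∪ D ∪ E = {X1, X2, X3, X4, X5, X6, X7}); total cost 14 + 13 + 15 = 42.
No covering selection has total cost below 42.

42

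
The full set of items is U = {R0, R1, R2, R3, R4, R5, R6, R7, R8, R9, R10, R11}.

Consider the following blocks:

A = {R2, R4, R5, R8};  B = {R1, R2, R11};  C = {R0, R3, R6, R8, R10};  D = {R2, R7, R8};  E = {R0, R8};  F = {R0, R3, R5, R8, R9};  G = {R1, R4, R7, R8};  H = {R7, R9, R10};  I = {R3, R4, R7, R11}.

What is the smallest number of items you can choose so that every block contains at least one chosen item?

Take T = {R8, R10, R11}. Each listed block contains at least one of these, so T is a hitting set of size 3.
The blocks B, E, H are pairwise disjoint, so any hitting set needs a separate item for each — at least 3. Hence 3 is optimal.

3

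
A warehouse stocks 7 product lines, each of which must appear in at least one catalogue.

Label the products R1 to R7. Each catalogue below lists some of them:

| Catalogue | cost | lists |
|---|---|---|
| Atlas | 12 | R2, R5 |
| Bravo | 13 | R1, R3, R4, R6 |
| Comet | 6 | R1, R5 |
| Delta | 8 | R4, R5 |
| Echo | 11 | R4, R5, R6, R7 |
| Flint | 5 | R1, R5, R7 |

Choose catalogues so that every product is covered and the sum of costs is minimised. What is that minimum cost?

Atlas, Bravo, Flint together cover every product (Atlas ∪ Bravo ∪ Flint = {R1, R2, R3, R4, R5, R6, R7}); total cost 12 + 13 + 5 = 30.
No covering selection has total cost below 30.

30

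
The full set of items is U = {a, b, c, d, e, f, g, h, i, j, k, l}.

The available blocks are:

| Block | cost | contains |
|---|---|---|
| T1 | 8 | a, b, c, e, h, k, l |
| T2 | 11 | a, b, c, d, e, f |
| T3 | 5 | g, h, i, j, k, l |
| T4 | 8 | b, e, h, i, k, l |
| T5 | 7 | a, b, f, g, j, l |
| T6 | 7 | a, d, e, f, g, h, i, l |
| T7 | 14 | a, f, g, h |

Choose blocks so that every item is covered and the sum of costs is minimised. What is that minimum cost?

16

T2, T3 together cover every item (T2 ∪ T3 = {a, b, c, d, e, f, g, h, i, j, k, l}); total cost 11 + 5 = 16.
The greedy pick T3, T6, T1 costs 20; no covering selection beats 16.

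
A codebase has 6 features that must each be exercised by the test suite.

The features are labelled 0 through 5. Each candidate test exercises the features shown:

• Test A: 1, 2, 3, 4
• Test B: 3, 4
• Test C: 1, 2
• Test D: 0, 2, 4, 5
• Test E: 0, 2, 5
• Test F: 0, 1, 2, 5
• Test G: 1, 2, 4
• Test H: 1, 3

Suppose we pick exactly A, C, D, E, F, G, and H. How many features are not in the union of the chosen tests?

Union of A, C, D, E, F, G, H = {0, 1, 2, 3, 4, 5} — that's every feature, so 0 are uncovered.

0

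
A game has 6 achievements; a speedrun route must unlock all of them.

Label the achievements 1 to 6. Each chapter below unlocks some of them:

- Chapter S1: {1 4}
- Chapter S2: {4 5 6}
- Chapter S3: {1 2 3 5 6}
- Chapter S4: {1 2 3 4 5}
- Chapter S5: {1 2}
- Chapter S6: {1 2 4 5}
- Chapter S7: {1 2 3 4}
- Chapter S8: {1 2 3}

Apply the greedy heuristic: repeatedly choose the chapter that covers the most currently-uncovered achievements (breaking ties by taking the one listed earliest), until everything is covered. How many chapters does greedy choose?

Greedy: pick S3 (covers 5 new) → pick S1 (covers 1 new). Total picks: 2.

2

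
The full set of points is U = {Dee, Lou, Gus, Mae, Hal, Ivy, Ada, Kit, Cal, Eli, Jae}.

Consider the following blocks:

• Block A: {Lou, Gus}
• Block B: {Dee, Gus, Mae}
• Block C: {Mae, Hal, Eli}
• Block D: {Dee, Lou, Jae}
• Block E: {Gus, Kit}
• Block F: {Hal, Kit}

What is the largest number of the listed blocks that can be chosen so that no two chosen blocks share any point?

3

C, D, E are pairwise disjoint (C={Mae,Hal,Eli}; D={Dee,Lou,Jae}; E={Gus,Kit}).
Every remaining block overlaps one of these, and no 4 of the listed blocks are pairwise disjoint, so 3 is the maximum.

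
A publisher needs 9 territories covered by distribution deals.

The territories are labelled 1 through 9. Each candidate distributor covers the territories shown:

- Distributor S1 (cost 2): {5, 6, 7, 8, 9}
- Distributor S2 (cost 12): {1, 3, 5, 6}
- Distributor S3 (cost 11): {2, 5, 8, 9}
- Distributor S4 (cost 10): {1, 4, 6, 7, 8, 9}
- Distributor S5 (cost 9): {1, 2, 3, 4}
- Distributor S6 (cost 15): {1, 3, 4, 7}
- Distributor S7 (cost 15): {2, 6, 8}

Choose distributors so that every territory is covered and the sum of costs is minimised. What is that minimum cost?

11

S1, S5 together cover every territory (S1 ∪ S5 = {1, 2, 3, 4, 5, 6, 7, 8, 9}); total cost 2 + 9 = 11.
No covering selection has total cost below 11.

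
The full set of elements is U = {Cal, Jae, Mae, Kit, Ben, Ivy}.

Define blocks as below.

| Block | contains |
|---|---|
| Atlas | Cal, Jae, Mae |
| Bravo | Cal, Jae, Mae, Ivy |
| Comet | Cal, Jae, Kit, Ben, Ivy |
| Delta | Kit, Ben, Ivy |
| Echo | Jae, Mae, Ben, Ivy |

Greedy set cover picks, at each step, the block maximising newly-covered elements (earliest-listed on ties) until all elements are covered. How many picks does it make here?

Greedy: pick Comet (covers 5 new) → pick Atlas (covers 1 new). Total picks: 2.

2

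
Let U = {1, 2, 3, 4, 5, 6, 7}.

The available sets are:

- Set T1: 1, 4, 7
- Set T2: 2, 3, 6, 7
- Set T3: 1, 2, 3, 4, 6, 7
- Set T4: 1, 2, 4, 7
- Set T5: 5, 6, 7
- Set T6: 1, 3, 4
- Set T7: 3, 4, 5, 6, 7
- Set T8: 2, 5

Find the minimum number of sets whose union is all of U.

2

T3 and T5 cover everything between them: the union {1, 2, 3, 4, 5, 6, 7} is all of U.
No single set has all 7 elements (the largest, T3, has 6), so 2 is optimal.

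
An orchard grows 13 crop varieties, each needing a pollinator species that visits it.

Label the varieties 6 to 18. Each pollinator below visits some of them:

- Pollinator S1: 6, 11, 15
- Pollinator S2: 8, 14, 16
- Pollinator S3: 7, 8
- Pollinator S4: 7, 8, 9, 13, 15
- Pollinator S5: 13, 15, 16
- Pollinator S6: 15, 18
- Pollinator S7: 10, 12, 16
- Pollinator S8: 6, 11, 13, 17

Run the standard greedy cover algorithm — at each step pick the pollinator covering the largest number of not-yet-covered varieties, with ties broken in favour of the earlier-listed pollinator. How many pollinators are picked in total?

Greedy: pick S4 (covers 5 new) → pick S7 (covers 3 new) → pick S8 (covers 3 new) → pick S2 (covers 1 new) → pick S6 (covers 1 new). Total picks: 5.

5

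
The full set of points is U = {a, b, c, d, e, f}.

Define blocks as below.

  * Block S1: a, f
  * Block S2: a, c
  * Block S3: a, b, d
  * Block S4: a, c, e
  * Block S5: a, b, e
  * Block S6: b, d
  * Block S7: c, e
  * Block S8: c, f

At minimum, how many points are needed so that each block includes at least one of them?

H = {a, c, d} meets every block (each contains at least one member of H), and |H| = 3.
The blocks S1, S6, S7 are pairwise disjoint, so any hitting set needs a separate point for each — at least 3. Hence 3 is optimal.

3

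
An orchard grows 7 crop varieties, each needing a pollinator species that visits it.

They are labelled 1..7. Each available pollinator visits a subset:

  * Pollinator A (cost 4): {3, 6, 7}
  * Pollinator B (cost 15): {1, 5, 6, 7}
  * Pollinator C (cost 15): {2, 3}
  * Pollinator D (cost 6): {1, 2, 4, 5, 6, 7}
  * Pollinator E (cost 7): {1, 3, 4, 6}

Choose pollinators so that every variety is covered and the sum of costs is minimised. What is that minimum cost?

A, D together cover every variety (A ∪ D = {1, 2, 3, 4, 5, 6, 7}); total cost 4 + 6 = 10.
No covering selection has total cost below 10.

10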